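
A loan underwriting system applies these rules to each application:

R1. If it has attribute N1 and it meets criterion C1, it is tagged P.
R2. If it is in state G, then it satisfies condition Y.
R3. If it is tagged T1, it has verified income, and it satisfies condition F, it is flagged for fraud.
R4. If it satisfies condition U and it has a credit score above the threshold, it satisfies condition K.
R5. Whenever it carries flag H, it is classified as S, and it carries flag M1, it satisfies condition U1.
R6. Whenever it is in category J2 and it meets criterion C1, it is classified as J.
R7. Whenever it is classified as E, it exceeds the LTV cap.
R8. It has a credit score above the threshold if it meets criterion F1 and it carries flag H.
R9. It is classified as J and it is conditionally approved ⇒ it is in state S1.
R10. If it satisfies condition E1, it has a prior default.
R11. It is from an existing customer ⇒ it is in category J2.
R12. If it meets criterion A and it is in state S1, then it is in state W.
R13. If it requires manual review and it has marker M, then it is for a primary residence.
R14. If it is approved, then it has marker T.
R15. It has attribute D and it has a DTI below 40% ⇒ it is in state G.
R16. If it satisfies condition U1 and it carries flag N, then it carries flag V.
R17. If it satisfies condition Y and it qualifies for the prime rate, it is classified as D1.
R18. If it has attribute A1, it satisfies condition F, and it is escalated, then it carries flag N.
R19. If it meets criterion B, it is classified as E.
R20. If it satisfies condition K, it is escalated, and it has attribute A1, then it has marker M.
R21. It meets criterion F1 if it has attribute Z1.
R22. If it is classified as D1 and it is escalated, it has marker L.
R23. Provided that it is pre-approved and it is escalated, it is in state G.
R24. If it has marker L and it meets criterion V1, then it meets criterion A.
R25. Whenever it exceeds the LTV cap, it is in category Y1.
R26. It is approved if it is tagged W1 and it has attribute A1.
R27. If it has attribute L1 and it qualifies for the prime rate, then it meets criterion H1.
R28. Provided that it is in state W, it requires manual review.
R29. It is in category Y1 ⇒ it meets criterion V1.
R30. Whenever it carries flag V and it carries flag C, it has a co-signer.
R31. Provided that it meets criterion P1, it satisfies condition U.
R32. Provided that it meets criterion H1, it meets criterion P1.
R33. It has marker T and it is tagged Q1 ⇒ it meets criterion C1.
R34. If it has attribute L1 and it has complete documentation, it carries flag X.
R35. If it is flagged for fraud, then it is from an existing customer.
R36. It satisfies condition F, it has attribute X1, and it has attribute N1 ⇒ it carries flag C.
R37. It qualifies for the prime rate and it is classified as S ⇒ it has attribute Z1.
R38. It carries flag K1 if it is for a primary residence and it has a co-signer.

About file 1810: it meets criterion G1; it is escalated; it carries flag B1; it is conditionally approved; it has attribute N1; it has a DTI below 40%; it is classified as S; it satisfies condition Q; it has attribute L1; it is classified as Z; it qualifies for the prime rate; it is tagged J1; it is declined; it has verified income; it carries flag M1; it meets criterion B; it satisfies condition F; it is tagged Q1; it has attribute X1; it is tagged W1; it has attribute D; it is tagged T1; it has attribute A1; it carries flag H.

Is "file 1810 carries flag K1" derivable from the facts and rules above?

By R3 (it is tagged T1, it has verified income, it satisfies condition F): it is flagged for fraud.
By R5 (it carries flag H, it is classified as S, it carries flag M1): it satisfies condition U1.
By R15 (it has attribute D, it has a DTI below 40%): it is in state G.
By R18 (it has attribute A1, it satisfies condition F, it is escalated): it carries flag N.
By R19 (it meets criterion B): it is classified as E.
By R26 (it is tagged W1, it has attribute A1): it is approved.
By R27 (it has attribute L1, it qualifies for the prime rate): it meets criterion H1.
By R32 (it meets criterion H1): it meets criterion P1.
By R35 (it is flagged for fraud): it is from an existing customer.
By R36 (it satisfies condition F, it has attribute X1, it has attribute N1): it carries flag C.
By R37 (it qualifies for the prime rate, it is classified as S): it has attribute Z1.
By R2 (it is in state G): it satisfies condition Y.
By R7 (it is classified as E): it exceeds the LTV cap.
By R11 (it is from an existing customer): it is in category J2.
By R14 (it is approved): it has marker T.
By R16 (it satisfies condition U1, it carries flag N): it carries flag V.
By R17 (it satisfies condition Y, it qualifies for the prime rate): it is classified as D1.
By R21 (it has attribute Z1): it meets criterion F1.
By R22 (it is classified as D1, it is escalated): it has marker L.
By R25 (it exceeds the LTV cap): it is in category Y1.
By R29 (it is in category Y1): it meets criterion V1.
By R30 (it carries flag V, it carries flag C): it has a co-signer.
By R31 (it meets criterion P1): it satisfies condition U.
By R33 (it has marker T, it is tagged Q1): it meets criterion C1.
By R6 (it is in category J2, it meets criterion C1): it is classified as J.
By R8 (it meets criterion F1, it carries flag H): it has a credit score above the threshold.
By R9 (it is classified as J, it is conditionally approved): it is in state S1.
By R24 (it has marker L, it meets criterion V1): it meets criterion A.
By R4 (it satisfies condition U, it has a credit score above the threshold): it satisfies condition K.
By R12 (it meets criterion A, it is in state S1): it is in state W.
By R20 (it satisfies condition K, it is escalated, it has attribute A1): it has marker M.
By R28 (it is in state W): it requires manual review.
By R13 (it requires manual review, it has marker M): it is for a primary residence.
By R38 (it is for a primary residence, it has a co-signer): it carries flag K1.

Yes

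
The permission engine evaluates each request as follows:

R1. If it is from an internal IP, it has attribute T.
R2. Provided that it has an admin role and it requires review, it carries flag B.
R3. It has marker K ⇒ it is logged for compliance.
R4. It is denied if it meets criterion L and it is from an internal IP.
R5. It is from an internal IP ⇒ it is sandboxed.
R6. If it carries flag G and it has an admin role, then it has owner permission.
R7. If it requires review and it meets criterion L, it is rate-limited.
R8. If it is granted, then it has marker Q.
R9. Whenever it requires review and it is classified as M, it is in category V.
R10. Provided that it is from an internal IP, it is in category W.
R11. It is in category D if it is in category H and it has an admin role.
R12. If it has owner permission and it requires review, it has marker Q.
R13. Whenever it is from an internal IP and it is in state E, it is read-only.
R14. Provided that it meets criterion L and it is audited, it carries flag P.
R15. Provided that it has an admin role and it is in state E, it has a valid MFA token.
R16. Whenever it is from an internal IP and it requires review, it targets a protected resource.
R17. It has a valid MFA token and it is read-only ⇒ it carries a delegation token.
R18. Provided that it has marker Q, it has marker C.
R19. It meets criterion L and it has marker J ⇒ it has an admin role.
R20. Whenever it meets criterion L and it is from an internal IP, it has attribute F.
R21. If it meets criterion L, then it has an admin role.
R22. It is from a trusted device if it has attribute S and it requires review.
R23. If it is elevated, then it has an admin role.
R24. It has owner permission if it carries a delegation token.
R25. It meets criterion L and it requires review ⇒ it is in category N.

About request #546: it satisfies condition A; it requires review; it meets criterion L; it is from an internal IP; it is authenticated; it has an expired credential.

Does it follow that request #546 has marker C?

Forward chaining from the given facts derives: has attribute T, is denied, is sandboxed, is rate-limited, is in category W, targets a protected resource, has attribute F, has an admin role, is in category N, carries flag B.
The only rule concluding "it has marker C" is R18, which needs "it has marker Q"; that is never established.

No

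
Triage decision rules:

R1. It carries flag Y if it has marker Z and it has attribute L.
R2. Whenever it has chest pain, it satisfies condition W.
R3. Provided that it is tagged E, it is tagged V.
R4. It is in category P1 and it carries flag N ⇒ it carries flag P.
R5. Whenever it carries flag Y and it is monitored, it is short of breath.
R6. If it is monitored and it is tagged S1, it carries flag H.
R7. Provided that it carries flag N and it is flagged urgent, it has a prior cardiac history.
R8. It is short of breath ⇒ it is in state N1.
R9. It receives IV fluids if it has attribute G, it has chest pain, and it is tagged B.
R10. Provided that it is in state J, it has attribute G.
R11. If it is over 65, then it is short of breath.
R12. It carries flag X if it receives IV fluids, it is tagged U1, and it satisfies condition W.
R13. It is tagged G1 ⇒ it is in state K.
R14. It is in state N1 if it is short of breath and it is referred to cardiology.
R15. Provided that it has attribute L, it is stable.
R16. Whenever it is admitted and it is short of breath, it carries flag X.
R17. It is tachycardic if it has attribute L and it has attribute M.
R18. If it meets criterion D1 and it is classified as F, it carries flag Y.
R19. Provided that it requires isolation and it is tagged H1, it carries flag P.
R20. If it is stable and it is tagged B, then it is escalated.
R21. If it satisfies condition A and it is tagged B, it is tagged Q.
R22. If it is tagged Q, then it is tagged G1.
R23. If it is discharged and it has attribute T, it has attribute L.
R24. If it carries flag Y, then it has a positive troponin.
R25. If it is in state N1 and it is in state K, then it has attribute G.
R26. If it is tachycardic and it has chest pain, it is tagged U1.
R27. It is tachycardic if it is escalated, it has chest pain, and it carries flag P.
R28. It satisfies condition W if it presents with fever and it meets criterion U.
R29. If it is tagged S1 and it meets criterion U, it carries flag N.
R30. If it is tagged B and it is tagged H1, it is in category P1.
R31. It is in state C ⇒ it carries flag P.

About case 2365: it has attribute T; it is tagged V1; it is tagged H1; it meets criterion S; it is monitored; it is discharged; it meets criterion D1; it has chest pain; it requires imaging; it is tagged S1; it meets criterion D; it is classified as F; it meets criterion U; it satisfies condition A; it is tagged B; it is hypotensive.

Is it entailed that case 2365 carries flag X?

Yes

By R2 (it has chest pain): it satisfies condition W.
By R18 (it meets criterion D1, it is classified as F): it carries flag Y.
By R21 (it satisfies condition A, it is tagged B): it is tagged Q.
By R22 (it is tagged Q): it is tagged G1.
By R23 (it is discharged, it has attribute T): it has attribute L.
By R29 (it is tagged S1, it meets criterion U): it carries flag N.
By R30 (it is tagged B, it is tagged H1): it is in category P1.
By R4 (it is in category P1, it carries flag N): it carries flag P.
By R5 (it carries flag Y, it is monitored): it is short of breath.
By R8 (it is short of breath): it is in state N1.
By R13 (it is tagged G1): it is in state K.
By R15 (it has attribute L): it is stable.
By R20 (it is stable, it is tagged B): it is escalated.
By R25 (it is in state N1, it is in state K): it has attribute G.
By R27 (it is escalated, it has chest pain, it carries flag P): it is tachycardic.
By R9 (it has attribute G, it has chest pain, it is tagged B): it receives IV fluids.
By R26 (it is tachycardic, it has chest pain): it is tagged U1.
By R12 (it receives IV fluids, it is tagged U1, it satisfies condition W): it carries flag X.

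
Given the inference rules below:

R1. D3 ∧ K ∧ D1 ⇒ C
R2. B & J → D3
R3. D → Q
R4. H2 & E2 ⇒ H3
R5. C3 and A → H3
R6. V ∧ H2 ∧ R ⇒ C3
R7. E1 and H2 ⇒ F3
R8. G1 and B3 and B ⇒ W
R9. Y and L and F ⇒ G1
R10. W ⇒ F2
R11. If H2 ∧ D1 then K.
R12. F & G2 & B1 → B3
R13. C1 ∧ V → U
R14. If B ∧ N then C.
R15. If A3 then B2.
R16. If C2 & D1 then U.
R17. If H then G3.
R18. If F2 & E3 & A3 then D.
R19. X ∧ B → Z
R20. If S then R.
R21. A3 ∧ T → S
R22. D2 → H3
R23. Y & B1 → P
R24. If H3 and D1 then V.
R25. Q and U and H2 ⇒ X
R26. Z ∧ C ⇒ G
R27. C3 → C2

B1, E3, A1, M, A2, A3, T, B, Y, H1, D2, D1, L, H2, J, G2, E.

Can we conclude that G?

No

Forward chaining from the given facts derives: D3, K, B2, S, H3, P, V, C, R, C3, C2, U.
The only rule concluding G is R26, which needs Z; that is never established.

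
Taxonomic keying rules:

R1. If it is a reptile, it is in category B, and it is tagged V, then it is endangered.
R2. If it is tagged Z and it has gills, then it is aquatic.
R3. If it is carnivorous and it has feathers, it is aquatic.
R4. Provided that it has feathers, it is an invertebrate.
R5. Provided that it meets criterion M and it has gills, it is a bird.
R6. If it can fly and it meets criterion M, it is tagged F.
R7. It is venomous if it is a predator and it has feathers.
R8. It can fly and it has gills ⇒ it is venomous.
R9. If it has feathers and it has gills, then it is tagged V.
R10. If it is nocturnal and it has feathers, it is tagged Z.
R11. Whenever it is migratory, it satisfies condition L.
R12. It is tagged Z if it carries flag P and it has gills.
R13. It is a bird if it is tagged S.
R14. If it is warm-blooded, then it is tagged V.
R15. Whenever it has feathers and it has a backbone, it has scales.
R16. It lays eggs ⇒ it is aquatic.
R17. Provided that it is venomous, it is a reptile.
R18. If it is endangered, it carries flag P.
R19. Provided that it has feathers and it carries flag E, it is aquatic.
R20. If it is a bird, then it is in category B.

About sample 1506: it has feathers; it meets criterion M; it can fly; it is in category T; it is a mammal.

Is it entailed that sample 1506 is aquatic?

No

Forward chaining from the given facts derives: is an invertebrate, is tagged F.
Rules concluding "it is aquatic": R2 needs "it is tagged Z"; R3 needs "it is carnivorous"; R16 needs "it lays eggs"; R19 needs "it carries flag E" — none of these are established.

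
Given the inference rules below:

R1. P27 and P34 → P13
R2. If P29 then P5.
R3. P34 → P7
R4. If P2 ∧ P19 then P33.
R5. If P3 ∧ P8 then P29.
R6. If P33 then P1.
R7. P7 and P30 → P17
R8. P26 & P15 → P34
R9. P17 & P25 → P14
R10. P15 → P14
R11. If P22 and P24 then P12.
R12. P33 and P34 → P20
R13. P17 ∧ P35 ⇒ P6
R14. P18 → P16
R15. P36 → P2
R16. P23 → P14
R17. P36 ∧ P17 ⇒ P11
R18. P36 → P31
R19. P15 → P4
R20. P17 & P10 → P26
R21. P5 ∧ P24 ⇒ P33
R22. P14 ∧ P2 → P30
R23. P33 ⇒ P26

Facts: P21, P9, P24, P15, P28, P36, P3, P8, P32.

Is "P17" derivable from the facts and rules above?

Yes

P29  (by R5: P3, P8)
P14  (by R10: P15)
P2  (by R15: P36)
P30  (by R22: P14, P2)
P5  (by R2: P29)
P33  (by R21: P5, P24)
P26  (by R23: P33)
P34  (by R8: P26, P15)
P7  (by R3: P34)
P17  (by R7: P7, P30)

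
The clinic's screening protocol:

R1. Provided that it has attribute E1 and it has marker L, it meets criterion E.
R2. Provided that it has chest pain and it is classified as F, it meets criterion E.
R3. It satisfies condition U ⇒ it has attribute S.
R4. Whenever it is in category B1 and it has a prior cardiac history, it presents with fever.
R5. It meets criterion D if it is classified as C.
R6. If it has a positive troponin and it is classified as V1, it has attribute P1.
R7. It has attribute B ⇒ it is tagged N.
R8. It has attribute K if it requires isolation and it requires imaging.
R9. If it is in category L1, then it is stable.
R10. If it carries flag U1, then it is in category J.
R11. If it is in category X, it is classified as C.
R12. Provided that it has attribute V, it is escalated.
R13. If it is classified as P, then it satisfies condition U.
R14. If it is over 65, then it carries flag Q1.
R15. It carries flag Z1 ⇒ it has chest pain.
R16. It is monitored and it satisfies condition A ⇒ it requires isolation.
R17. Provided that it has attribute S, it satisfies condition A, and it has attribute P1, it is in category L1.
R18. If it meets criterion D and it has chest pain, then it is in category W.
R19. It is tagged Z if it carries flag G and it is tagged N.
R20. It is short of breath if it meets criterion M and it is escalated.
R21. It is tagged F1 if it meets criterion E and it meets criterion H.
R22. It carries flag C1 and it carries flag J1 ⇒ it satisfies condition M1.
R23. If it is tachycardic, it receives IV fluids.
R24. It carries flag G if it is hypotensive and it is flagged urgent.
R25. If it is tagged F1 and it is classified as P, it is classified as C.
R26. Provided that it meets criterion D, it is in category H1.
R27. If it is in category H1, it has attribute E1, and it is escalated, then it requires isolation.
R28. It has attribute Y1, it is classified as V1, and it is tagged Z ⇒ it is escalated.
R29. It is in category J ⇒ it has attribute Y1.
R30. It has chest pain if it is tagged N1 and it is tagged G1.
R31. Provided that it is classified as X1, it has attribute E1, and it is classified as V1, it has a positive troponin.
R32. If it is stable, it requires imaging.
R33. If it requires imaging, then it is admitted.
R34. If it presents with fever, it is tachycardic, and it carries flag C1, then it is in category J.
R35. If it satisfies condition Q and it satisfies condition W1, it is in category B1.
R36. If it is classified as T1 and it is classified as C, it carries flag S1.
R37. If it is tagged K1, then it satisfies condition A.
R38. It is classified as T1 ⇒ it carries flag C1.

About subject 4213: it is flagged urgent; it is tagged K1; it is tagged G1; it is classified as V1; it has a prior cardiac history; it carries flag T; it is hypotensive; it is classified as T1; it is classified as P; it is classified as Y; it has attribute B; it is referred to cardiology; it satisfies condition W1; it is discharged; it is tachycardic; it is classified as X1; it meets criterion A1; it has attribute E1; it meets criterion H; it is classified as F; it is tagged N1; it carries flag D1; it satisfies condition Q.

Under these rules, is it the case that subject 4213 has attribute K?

Yes

By R7 (it has attribute B): it is tagged N.
By R13 (it is classified as P): it satisfies condition U.
By R24 (it is hypotensive, it is flagged urgent): it carries flag G.
By R30 (it is tagged N1, it is tagged G1): it has chest pain.
By R31 (it is classified as X1, it has attribute E1, it is classified as V1): it has a positive troponin.
By R35 (it satisfies condition Q, it satisfies condition W1): it is in category B1.
By R37 (it is tagged K1): it satisfies condition A.
By R38 (it is classified as T1): it carries flag C1.
By R2 (it has chest pain, it is classified as F): it meets criterion E.
By R3 (it satisfies condition U): it has attribute S.
By R4 (it is in category B1, it has a prior cardiac history): it presents with fever.
By R6 (it has a positive troponin, it is classified as V1): it has attribute P1.
By R17 (it has attribute S, it satisfies condition A, it has attribute P1): it is in category L1.
By R19 (it carries flag G, it is tagged N): it is tagged Z.
By R21 (it meets criterion E, it meets criterion H): it is tagged F1.
By R25 (it is tagged F1, it is classified as P): it is classified as C.
By R34 (it presents with fever, it is tachycardic, it carries flag C1): it is in category J.
By R5 (it is classified as C): it meets criterion D.
By R9 (it is in category L1): it is stable.
By R26 (it meets criterion D): it is in category H1.
By R29 (it is in category J): it has attribute Y1.
By R32 (it is stable): it requires imaging.
By R28 (it has attribute Y1, it is classified as V1, it is tagged Z): it is escalated.
By R27 (it is in category H1, it has attribute E1, it is escalated): it requires isolation.
By R8 (it requires isolation, it requires imaging): it has attribute K.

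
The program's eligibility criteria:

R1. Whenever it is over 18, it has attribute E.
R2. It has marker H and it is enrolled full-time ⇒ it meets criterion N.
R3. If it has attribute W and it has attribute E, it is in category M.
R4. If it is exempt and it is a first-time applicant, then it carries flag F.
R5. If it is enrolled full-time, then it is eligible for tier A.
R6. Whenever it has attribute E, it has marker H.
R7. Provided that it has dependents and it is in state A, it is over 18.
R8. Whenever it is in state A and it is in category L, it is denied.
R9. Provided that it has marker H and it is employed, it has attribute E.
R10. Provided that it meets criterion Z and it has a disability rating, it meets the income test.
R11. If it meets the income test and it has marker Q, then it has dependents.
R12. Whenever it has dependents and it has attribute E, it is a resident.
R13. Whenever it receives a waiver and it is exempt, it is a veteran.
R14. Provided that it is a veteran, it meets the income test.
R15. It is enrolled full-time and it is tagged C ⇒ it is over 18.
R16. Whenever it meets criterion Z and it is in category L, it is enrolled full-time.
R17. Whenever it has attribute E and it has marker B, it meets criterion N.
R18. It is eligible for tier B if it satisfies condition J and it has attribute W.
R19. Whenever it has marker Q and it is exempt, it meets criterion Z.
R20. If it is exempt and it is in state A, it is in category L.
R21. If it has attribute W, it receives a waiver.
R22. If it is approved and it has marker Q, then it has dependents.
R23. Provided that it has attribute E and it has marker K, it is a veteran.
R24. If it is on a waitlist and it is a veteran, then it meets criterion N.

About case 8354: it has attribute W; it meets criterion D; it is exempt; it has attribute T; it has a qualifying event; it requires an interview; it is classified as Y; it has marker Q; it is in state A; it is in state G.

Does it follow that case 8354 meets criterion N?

By R19 (it has marker Q, it is exempt): it meets criterion Z.
By R20 (it is exempt, it is in state A): it is in category L.
By R21 (it has attribute W): it receives a waiver.
By R13 (it receives a waiver, it is exempt): it is a veteran.
By R14 (it is a veteran): it meets the income test.
By R16 (it meets criterion Z, it is in category L): it is enrolled full-time.
By R11 (it meets the income test, it has marker Q): it has dependents.
By R7 (it has dependents, it is in state A): it is over 18.
By R1 (it is over 18): it has attribute E.
By R6 (it has attribute E): it has marker H.
By R2 (it has marker H, it is enrolled full-time): it meets criterion N.

Yes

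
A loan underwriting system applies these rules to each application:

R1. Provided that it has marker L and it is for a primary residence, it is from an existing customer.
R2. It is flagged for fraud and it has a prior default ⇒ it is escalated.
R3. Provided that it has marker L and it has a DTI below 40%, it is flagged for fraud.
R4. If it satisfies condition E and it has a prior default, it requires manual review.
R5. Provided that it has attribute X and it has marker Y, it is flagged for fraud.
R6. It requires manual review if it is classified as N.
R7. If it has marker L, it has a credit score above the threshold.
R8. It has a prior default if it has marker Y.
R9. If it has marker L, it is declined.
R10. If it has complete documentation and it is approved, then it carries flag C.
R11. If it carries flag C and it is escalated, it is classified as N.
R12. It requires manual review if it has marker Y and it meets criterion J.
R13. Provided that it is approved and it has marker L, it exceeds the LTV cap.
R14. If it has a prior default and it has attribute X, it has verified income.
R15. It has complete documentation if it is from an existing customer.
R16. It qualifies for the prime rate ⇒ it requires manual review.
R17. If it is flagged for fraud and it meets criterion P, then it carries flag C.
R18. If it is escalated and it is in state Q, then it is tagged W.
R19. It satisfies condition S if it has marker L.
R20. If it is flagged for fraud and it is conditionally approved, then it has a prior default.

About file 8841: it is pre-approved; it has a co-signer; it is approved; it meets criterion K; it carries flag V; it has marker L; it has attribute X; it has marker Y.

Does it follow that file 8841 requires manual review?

No

Forward chaining from the given facts derives: is flagged for fraud, has a credit score above the threshold, has a prior default, is declined, exceeds the LTV cap, has verified income, satisfies condition S, is escalated.
Rules concluding "it requires manual review": R4 needs "it satisfies condition E"; R6 needs "it is classified as N"; R12 needs "it meets criterion J"; R16 needs "it qualifies for the prime rate" — none of these are established.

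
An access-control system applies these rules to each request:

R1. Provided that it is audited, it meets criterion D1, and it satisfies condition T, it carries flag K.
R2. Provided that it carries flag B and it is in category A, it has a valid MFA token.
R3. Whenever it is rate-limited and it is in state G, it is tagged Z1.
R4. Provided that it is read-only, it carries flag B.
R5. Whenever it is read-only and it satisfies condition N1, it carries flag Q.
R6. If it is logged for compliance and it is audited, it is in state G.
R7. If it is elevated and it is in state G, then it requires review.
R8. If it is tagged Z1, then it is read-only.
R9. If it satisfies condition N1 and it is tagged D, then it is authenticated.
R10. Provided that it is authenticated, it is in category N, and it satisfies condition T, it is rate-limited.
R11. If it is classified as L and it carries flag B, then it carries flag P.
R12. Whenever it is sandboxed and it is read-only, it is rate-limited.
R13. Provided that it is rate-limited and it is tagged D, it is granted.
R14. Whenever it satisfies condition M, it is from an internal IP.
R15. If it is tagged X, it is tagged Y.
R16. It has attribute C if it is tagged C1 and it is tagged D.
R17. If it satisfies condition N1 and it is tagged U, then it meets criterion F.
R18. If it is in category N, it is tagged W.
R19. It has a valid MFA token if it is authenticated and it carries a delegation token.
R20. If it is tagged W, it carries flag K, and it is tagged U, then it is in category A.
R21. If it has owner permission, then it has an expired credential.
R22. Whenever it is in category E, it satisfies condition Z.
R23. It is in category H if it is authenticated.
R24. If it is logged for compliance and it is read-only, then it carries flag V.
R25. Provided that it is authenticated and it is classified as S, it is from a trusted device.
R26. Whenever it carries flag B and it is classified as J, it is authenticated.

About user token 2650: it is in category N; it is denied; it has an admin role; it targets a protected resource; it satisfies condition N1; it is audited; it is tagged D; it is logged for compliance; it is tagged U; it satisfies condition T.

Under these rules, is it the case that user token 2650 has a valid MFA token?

Forward chaining from the given facts derives: is in state G, is authenticated, is rate-limited, is granted, meets criterion F, is tagged W, is in category H, is tagged Z1, is read-only, carries flag V, carries flag B, carries flag Q.
Rules concluding "it has a valid MFA token": R2 needs "it is in category A"; R19 needs "it carries a delegation token" — none of these are established.

No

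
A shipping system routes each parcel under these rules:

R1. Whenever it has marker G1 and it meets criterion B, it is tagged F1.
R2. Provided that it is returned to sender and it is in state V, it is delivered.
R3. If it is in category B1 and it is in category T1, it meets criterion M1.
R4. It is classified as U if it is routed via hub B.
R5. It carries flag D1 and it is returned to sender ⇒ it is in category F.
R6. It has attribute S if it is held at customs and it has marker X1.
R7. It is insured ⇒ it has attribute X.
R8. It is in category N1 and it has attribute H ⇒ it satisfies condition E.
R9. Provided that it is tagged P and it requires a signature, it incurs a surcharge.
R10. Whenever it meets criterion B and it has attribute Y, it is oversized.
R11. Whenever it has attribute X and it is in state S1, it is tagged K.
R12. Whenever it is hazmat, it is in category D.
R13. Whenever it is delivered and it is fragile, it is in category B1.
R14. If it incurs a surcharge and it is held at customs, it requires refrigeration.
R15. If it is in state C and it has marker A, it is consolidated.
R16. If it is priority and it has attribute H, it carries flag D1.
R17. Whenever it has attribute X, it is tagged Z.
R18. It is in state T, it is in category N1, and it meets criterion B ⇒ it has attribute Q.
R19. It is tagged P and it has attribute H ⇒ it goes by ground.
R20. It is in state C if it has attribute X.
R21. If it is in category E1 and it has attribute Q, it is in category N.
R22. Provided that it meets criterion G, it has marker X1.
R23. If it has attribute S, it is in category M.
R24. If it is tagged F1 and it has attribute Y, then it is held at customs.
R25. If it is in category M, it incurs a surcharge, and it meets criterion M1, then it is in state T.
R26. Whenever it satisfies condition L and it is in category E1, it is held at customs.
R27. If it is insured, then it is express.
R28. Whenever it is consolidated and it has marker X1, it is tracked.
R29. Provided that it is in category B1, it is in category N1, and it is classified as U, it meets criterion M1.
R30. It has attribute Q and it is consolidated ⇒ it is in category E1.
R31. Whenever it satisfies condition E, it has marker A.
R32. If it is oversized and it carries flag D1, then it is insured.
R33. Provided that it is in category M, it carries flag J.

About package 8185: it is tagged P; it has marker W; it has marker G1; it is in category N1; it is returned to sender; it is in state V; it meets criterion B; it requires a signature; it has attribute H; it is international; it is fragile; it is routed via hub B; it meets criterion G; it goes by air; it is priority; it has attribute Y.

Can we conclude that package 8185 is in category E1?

Yes

By R1 (it has marker G1, it meets criterion B): it is tagged F1.
By R2 (it is returned to sender, it is in state V): it is delivered.
By R4 (it is routed via hub B): it is classified as U.
By R8 (it is in category N1, it has attribute H): it satisfies condition E.
By R9 (it is tagged P, it requires a signature): it incurs a surcharge.
By R10 (it meets criterion B, it has attribute Y): it is oversized.
By R13 (it is delivered, it is fragile): it is in category B1.
By R16 (it is priority, it has attribute H): it carries flag D1.
By R22 (it meets criterion G): it has marker X1.
By R24 (it is tagged F1, it has attribute Y): it is held at customs.
By R29 (it is in category B1, it is in category N1, it is classified as U): it meets criterion M1.
By R31 (it satisfies condition E): it has marker A.
By R32 (it is oversized, it carries flag D1): it is insured.
By R6 (it is held at customs, it has marker X1): it has attribute S.
By R7 (it is insured): it has attribute X.
By R20 (it has attribute X): it is in state C.
By R23 (it has attribute S): it is in category M.
By R25 (it is in category M, it incurs a surcharge, it meets criterion M1): it is in state T.
By R15 (it is in state C, it has marker A): it is consolidated.
By R18 (it is in state T, it is in category N1, it meets criterion B): it has attribute Q.
By R30 (it has attribute Q, it is consolidated): it is in category E1.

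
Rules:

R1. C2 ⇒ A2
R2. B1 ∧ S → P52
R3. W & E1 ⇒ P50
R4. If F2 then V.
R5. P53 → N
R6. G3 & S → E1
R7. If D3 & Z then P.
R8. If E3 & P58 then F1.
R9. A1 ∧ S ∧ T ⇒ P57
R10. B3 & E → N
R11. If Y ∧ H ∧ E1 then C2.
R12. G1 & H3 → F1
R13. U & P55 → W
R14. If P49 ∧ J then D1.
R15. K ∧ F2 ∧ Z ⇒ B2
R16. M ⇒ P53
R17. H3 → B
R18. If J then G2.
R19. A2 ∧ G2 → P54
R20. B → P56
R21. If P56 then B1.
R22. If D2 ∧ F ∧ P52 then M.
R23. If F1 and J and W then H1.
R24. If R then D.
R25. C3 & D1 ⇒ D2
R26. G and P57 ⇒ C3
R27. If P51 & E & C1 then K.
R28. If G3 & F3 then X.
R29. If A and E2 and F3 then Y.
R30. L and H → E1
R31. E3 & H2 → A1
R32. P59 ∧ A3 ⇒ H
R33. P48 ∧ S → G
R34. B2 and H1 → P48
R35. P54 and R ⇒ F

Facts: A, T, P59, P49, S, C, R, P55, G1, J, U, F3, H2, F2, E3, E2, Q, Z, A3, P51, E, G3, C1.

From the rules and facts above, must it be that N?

Forward chaining from the given facts derives: V, E1, W, D1, G2, D, K, X, Y, A1, H, P50, P57, C2, B2, A2, P54, F.
Rules concluding N: R5 needs P53; R10 needs B3 — none of these are established.

No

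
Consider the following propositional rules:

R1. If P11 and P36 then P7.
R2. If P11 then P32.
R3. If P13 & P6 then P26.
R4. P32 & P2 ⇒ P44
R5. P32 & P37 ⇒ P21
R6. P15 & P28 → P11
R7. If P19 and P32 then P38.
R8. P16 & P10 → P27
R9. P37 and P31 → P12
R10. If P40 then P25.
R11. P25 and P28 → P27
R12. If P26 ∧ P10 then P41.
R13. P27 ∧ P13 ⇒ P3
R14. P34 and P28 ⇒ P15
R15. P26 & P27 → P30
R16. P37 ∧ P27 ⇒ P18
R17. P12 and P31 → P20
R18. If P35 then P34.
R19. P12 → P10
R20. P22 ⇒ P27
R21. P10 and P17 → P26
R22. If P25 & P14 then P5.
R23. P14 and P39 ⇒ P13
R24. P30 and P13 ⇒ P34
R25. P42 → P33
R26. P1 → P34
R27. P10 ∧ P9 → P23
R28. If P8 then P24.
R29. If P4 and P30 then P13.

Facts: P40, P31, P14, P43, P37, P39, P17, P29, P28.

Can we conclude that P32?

Yes

P12  (by R9: P37, P31)
P25  (by R10: P40)
P27  (by R11: P25, P28)
P10  (by R19: P12)
P26  (by R21: P10, P17)
P13  (by R23: P14, P39)
P30  (by R15: P26, P27)
P34  (by R24: P30, P13)
P15  (by R14: P34, P28)
P11  (by R6: P15, P28)
P32  (by R2: P11)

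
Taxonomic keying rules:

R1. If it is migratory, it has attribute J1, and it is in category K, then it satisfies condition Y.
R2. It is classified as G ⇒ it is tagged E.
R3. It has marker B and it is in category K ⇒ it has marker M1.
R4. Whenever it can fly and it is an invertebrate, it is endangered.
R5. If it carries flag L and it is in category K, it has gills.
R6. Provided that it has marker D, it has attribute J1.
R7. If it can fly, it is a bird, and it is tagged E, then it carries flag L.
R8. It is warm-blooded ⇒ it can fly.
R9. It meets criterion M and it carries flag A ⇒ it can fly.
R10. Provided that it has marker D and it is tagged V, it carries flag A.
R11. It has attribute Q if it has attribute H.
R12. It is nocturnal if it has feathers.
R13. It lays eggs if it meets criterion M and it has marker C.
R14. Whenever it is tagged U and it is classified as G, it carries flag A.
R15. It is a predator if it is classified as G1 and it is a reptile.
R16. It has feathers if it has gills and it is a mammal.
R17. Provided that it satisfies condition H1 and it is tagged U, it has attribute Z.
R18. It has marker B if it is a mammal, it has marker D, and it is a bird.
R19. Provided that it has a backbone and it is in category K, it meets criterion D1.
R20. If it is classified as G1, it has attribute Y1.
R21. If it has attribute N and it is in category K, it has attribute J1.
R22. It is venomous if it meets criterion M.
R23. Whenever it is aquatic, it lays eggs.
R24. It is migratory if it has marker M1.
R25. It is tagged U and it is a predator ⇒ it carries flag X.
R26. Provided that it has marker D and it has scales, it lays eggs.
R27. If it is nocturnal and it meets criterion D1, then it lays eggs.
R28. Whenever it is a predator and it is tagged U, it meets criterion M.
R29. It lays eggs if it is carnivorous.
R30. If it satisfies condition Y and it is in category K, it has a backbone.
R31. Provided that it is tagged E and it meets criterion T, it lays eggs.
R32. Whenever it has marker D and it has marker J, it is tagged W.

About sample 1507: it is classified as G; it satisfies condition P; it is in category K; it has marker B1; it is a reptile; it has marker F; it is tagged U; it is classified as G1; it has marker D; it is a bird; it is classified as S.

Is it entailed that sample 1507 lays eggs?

No

Forward chaining from the given facts derives: is tagged E, has attribute J1, carries flag A, is a predator, has attribute Y1, carries flag X, meets criterion M, can fly, is venomous, carries flag L, has gills.
Rules concluding "it lays eggs": R13 needs "it has marker C"; R23 needs "it is aquatic"; R26 needs "it has scales"; R27 needs "it is nocturnal"; R29 needs "it is carnivorous"; R31 needs "it meets criterion T" — none of these are established.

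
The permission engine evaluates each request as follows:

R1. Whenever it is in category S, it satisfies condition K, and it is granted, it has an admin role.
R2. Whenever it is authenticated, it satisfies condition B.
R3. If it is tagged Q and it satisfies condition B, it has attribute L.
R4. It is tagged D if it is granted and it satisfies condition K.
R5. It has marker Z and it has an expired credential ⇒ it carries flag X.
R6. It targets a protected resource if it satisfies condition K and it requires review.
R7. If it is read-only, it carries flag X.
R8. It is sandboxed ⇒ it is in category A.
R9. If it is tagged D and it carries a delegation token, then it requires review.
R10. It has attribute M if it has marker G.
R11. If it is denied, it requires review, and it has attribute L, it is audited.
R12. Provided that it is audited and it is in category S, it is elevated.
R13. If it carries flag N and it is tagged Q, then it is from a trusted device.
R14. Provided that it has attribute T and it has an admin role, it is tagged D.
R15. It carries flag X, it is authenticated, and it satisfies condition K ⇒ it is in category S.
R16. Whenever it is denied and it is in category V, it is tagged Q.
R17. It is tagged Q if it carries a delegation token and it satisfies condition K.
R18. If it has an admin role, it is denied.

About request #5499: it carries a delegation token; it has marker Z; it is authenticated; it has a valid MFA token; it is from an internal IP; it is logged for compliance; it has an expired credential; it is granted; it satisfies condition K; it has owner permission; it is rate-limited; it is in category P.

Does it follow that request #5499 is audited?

Yes

By R2 (it is authenticated): it satisfies condition B.
By R4 (it is granted, it satisfies condition K): it is tagged D.
By R5 (it has marker Z, it has an expired credential): it carries flag X.
By R9 (it is tagged D, it carries a delegation token): it requires review.
By R15 (it carries flag X, it is authenticated, it satisfies condition K): it is in category S.
By R17 (it carries a delegation token, it satisfies condition K): it is tagged Q.
By R1 (it is in category S, it satisfies condition K, it is granted): it has an admin role.
By R3 (it is tagged Q, it satisfies condition B): it has attribute L.
By R18 (it has an admin role): it is denied.
By R11 (it is denied, it requires review, it has attribute L): it is audited.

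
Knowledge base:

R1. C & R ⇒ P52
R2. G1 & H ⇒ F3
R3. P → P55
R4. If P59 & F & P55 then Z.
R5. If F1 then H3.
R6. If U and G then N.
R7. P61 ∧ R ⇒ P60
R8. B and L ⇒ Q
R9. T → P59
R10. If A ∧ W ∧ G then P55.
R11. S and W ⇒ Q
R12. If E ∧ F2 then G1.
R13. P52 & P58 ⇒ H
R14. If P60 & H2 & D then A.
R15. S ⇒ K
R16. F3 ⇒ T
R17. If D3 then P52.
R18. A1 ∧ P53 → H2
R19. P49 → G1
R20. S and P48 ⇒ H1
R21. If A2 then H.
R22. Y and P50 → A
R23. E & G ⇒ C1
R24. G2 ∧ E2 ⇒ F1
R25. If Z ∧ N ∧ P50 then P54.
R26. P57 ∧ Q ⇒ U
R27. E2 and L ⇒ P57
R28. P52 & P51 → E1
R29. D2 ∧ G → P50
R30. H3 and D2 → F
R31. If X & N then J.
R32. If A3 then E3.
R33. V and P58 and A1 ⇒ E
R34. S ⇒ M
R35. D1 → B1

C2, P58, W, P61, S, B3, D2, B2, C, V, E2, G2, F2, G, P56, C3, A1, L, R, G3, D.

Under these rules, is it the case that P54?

No

Forward chaining from the given facts derives: P52, P60, Q, H, K, F1, P57, P50, E, M, H3, G1, C1, U, F, F3, N, T, P59.
The only rule concluding P54 is R25, which needs Z; that is never established.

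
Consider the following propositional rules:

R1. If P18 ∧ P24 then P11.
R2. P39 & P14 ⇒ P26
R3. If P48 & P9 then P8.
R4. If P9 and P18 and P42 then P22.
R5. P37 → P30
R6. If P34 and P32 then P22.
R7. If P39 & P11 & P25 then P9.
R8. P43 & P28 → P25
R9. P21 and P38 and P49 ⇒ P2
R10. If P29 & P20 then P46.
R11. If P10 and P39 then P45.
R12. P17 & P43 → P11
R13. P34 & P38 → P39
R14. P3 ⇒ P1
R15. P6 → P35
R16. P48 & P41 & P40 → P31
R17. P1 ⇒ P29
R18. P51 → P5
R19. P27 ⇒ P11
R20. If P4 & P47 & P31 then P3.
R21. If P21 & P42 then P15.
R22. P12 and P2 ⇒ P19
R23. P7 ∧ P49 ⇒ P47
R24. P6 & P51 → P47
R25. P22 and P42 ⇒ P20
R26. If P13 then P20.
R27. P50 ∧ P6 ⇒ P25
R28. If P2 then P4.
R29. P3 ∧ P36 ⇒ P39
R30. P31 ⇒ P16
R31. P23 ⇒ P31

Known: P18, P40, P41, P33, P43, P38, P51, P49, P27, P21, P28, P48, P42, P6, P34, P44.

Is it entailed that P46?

Yes

P25  (by R8: P43, P28)
P2  (by R9: P21, P38, P49)
P39  (by R13: P34, P38)
P31  (by R16: P48, P41, P40)
P11  (by R19: P27)
P47  (by R24: P6, P51)
P4  (by R28: P2)
P9  (by R7: P39, P11, P25)
P3  (by R20: P4, P47, P31)
P22  (by R4: P9, P18, P42)
P1  (by R14: P3)
P29  (by R17: P1)
P20  (by R25: P22, P42)
P46  (by R10: P29, P20)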